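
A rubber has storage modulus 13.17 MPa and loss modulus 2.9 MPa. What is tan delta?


tan delta = E'' / E'
= 2.9 / 13.17
= 0.2202

tan delta = 0.2202


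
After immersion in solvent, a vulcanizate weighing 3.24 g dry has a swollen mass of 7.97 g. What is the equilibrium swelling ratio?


Q = W_swollen / W_dry
Q = 7.97 / 3.24
Q = 2.46

Q = 2.46


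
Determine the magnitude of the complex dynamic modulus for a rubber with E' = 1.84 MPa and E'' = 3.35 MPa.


|E*| = sqrt(E'^2 + E''^2)
= sqrt(1.84^2 + 3.35^2)
= sqrt(3.3856 + 11.2225)
= 3.822 MPa

3.822 MPa


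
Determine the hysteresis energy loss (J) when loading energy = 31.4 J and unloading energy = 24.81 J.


Hysteresis loss = loading - unloading
= 31.4 - 24.81
= 6.59 J

6.59 J


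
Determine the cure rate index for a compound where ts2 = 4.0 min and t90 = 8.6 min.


CRI = 100 / (t90 - ts2)
= 100 / (8.6 - 4.0)
= 100 / 4.6
= 21.74 min^-1

21.74 min^-1


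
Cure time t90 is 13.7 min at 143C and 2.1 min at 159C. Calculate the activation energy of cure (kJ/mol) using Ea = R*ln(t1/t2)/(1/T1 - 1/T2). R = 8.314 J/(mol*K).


T1 = 416.15 K, T2 = 432.15 K
1/T1 - 1/T2 = 8.8968e-05
ln(t1/t2) = ln(13.7/2.1) = 1.8755
Ea = 8.314 * 1.8755 / 8.8968e-05 = 175259.6377 J/mol
Ea = 175.26 kJ/mol

175.26 kJ/mol


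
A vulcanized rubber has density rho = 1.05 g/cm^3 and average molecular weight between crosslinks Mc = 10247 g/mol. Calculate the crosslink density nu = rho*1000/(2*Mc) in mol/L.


nu = rho * 1000 / (2 * Mc)
nu = 1.05 * 1000 / (2 * 10247)
nu = 1050.0 / 20494
nu = 0.0512 mol/L

0.0512 mol/L


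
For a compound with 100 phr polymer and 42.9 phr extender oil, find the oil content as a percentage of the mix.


Oil % = oil / (100 + oil) * 100
= 42.9 / (100 + 42.9) * 100
= 42.9 / 142.9 * 100
= 30.02%

30.02%


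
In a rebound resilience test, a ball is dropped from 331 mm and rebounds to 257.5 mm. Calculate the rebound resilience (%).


Resilience = h_rebound / h_drop * 100
= 257.5 / 331 * 100
= 77.8%

77.8%


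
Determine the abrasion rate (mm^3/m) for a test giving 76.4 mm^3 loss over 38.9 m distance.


Rate = volume_loss / distance
= 76.4 / 38.9
= 1.964 mm^3/m

1.964 mm^3/m


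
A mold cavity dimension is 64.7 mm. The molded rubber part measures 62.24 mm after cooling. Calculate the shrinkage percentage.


Shrinkage = (mold - part) / mold * 100
= (64.7 - 62.24) / 64.7 * 100
= 2.46 / 64.7 * 100
= 3.8%

3.8%


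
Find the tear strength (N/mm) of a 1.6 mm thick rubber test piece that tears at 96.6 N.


Tear strength = force / thickness
= 96.6 / 1.6
= 60.37 N/mm

60.37 N/mm


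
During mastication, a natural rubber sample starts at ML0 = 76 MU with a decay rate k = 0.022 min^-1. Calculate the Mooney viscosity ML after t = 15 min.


ML = ML0 * exp(-k * t)
ML = 76 * exp(-0.022 * 15)
ML = 76 * 0.7189
ML = 54.64 MU

54.64 MU


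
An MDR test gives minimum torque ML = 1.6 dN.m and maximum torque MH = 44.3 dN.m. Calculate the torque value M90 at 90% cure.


M90 = ML + 0.9 * (MH - ML)
M90 = 1.6 + 0.9 * (44.3 - 1.6)
M90 = 1.6 + 0.9 * 42.7
M90 = 40.03 dN.m

40.03 dN.m


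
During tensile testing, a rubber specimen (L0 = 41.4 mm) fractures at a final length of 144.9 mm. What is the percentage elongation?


Elongation = (Lf - L0) / L0 * 100
= (144.9 - 41.4) / 41.4 * 100
= 103.5 / 41.4 * 100
= 250.0%

250.0%


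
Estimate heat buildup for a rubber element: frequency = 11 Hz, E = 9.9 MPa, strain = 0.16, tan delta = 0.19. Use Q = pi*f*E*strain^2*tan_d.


Q = pi * f * E * strain^2 * tan_d
= pi * 11 * 9.9 * 0.16^2 * 0.19
= pi * 11 * 9.9 * 0.0256 * 0.19
= 1.6641

Q = 1.6641


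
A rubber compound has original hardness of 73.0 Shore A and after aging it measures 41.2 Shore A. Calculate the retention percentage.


Retention = aged / original * 100
= 41.2 / 73.0 * 100
= 56.4%

56.4%


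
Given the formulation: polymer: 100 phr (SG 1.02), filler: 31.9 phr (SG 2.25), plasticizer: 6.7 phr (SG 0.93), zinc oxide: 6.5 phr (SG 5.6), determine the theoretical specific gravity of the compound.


Sum of weights = 145.1
Volume contributions:
  polymer: 100/1.02 = 98.0392
  filler: 31.9/2.25 = 14.1778
  plasticizer: 6.7/0.93 = 7.2043
  zinc oxide: 6.5/5.6 = 1.1607
Sum of volumes = 120.5820
SG = 145.1 / 120.5820 = 1.203

SG = 1.203


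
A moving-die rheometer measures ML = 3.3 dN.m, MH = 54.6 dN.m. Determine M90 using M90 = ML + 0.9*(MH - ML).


M90 = ML + 0.9 * (MH - ML)
M90 = 3.3 + 0.9 * (54.6 - 3.3)
M90 = 3.3 + 0.9 * 51.3
M90 = 49.47 dN.m

49.47 dN.m


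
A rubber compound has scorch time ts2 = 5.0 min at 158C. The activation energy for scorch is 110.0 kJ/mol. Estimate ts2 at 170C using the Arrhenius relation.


Convert temperatures: T1 = 158 + 273.15 = 431.15 K, T2 = 170 + 273.15 = 443.15 K
ts2_new = 5.0 * exp(110000 / 8.314 * (1/443.15 - 1/431.15))
1/T2 - 1/T1 = -6.2806e-05
ts2_new = 2.18 min

2.18 min


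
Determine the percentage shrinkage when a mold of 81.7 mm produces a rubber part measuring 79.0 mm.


Shrinkage = (mold - part) / mold * 100
= (81.7 - 79.0) / 81.7 * 100
= 2.7 / 81.7 * 100
= 3.3%

3.3%


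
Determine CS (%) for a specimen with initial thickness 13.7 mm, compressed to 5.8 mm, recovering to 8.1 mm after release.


CS = (t0 - recovered) / (t0 - ts) * 100
= (13.7 - 8.1) / (13.7 - 5.8) * 100
= 5.6 / 7.9 * 100
= 70.9%

70.9%


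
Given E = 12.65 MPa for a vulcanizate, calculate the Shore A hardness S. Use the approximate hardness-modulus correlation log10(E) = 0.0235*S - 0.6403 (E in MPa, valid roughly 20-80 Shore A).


log10(E) = 0.0235*S - 0.6403  =>  S = (log10(E) + 0.6403) / 0.0235
log10(12.65) = 1.102091
S = (1.102091 + 0.6403) / 0.0235 = 1.742391 / 0.0235
S = 74.1

Shore A = 74.1


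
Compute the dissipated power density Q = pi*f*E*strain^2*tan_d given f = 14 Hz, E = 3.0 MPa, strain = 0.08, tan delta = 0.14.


Q = pi * f * E * strain^2 * tan_d
= pi * 14 * 3.0 * 0.08^2 * 0.14
= pi * 14 * 3.0 * 0.0064 * 0.14
= 0.1182

Q = 0.1182


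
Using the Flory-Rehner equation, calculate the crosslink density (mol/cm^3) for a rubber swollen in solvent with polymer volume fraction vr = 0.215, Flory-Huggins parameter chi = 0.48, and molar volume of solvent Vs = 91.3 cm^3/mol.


ln(1 - vr) = ln(1 - 0.215) = -0.2421
Numerator = -((-0.2421) + 0.215 + 0.48 * 0.215^2) = 0.0049
Denominator = 91.3 * (0.215^(1/3) - 0.215/2) = 44.8806
nu = 0.0049 / 44.8806 = 1.0881e-04 mol/cm^3

1.0881e-04 mol/cm^3


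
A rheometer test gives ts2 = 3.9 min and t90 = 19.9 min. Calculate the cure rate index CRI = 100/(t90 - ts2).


CRI = 100 / (t90 - ts2)
= 100 / (19.9 - 3.9)
= 100 / 16.0
= 6.25 min^-1

6.25 min^-1


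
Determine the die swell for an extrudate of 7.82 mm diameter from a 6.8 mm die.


Die swell ratio = D_extrudate / D_die
= 7.82 / 6.8
= 1.15

Die swell = 1.15


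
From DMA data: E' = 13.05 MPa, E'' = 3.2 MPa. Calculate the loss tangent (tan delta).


tan delta = E'' / E'
= 3.2 / 13.05
= 0.2452

tan delta = 0.2452


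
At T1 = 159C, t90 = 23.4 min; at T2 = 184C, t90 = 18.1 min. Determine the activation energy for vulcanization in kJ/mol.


T1 = 432.15 K, T2 = 457.15 K
1/T1 - 1/T2 = 1.2655e-04
ln(t1/t2) = ln(23.4/18.1) = 0.2568
Ea = 8.314 * 0.2568 / 1.2655e-04 = 16873.2601 J/mol
Ea = 16.87 kJ/mol

16.87 kJ/mol


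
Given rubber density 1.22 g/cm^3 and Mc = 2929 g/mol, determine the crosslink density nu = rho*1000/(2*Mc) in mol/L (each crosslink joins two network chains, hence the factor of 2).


nu = rho * 1000 / (2 * Mc)
nu = 1.22 * 1000 / (2 * 2929)
nu = 1220.0 / 5858
nu = 0.2083 mol/L

0.2083 mol/L


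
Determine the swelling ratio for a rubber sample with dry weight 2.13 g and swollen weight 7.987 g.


Q = W_swollen / W_dry
Q = 7.987 / 2.13
Q = 3.75

Q = 3.75


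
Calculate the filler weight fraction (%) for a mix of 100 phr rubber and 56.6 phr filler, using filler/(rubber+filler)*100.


Filler % = filler / (rubber + filler) * 100
= 56.6 / (100 + 56.6) * 100
= 56.6 / 156.6 * 100
= 36.14%

36.14%


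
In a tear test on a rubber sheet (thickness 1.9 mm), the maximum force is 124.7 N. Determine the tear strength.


Tear strength = force / thickness
= 124.7 / 1.9
= 65.63 N/mm

65.63 N/mm


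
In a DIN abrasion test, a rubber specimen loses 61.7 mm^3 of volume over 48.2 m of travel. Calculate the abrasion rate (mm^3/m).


Rate = volume_loss / distance
= 61.7 / 48.2
= 1.28 mm^3/m

1.28 mm^3/m


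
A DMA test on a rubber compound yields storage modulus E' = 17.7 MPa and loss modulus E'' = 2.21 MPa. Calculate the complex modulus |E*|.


|E*| = sqrt(E'^2 + E''^2)
= sqrt(17.7^2 + 2.21^2)
= sqrt(313.2900 + 4.8841)
= 17.837 MPa

17.837 MPa


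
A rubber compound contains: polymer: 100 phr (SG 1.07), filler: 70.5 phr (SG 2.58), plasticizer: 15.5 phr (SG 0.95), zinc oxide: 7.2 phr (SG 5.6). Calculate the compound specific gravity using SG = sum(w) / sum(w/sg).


Sum of weights = 193.2
Volume contributions:
  polymer: 100/1.07 = 93.4579
  filler: 70.5/2.58 = 27.3256
  plasticizer: 15.5/0.95 = 16.3158
  zinc oxide: 7.2/5.6 = 1.2857
Sum of volumes = 138.3850
SG = 193.2 / 138.3850 = 1.396

SG = 1.396


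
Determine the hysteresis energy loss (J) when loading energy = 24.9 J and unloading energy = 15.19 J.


Hysteresis loss = loading - unloading
= 24.9 - 15.19
= 9.71 J

9.71 J


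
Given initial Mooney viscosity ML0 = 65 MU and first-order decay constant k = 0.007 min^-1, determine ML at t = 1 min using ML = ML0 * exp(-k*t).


ML = ML0 * exp(-k * t)
ML = 65 * exp(-0.007 * 1)
ML = 65 * 0.9930
ML = 64.55 MU

64.55 MU


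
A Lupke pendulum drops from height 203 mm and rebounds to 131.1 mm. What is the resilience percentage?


Resilience = h_rebound / h_drop * 100
= 131.1 / 203 * 100
= 64.6%

64.6%


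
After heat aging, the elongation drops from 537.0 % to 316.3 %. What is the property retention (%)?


Retention = aged / original * 100
= 316.3 / 537.0 * 100
= 58.9%

58.9%


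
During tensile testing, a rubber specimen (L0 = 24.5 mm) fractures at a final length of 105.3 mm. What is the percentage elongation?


Elongation = (Lf - L0) / L0 * 100
= (105.3 - 24.5) / 24.5 * 100
= 80.8 / 24.5 * 100
= 329.8%

329.8%


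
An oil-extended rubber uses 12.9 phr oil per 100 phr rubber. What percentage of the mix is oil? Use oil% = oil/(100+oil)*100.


Oil % = oil / (100 + oil) * 100
= 12.9 / (100 + 12.9) * 100
= 12.9 / 112.9 * 100
= 11.43%

11.43%


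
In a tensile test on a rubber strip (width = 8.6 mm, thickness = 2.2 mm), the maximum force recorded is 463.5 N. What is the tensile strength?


Area = width * thickness = 8.6 * 2.2 = 18.92 mm^2
TS = force / area = 463.5 / 18.92 = 24.5 MPa

24.5 MPa


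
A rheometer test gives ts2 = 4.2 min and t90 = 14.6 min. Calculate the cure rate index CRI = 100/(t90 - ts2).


CRI = 100 / (t90 - ts2)
= 100 / (14.6 - 4.2)
= 100 / 10.4
= 9.62 min^-1

9.62 min^-1


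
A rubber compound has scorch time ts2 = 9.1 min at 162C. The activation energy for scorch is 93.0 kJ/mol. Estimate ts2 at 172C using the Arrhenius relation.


Convert temperatures: T1 = 162 + 273.15 = 435.15 K, T2 = 172 + 273.15 = 445.15 K
ts2_new = 9.1 * exp(93000 / 8.314 * (1/445.15 - 1/435.15))
1/T2 - 1/T1 = -5.1624e-05
ts2_new = 5.11 min

5.11 min


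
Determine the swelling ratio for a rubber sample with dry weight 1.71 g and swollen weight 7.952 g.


Q = W_swollen / W_dry
Q = 7.952 / 1.71
Q = 4.65

Q = 4.65


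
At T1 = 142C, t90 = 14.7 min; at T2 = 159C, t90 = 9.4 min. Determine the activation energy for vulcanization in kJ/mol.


T1 = 415.15 K, T2 = 432.15 K
1/T1 - 1/T2 = 9.4757e-05
ln(t1/t2) = ln(14.7/9.4) = 0.4471
Ea = 8.314 * 0.4471 / 9.4757e-05 = 39232.1445 J/mol
Ea = 39.23 kJ/mol

39.23 kJ/mol


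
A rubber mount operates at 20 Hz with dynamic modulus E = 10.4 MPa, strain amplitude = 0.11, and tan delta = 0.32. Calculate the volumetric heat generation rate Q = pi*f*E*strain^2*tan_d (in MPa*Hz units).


Q = pi * f * E * strain^2 * tan_d
= pi * 20 * 10.4 * 0.11^2 * 0.32
= pi * 20 * 10.4 * 0.0121 * 0.32
= 2.5302

Q = 2.5302


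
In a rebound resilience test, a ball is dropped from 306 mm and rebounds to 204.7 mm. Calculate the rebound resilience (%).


Resilience = h_rebound / h_drop * 100
= 204.7 / 306 * 100
= 66.9%

66.9%


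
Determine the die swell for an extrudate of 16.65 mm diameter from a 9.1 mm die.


Die swell ratio = D_extrudate / D_die
= 16.65 / 9.1
= 1.83

Die swell = 1.83


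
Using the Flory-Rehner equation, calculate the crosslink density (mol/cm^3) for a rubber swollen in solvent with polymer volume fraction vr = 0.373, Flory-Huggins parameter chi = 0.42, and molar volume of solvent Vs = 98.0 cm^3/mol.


ln(1 - vr) = ln(1 - 0.373) = -0.4668
Numerator = -((-0.4668) + 0.373 + 0.42 * 0.373^2) = 0.0354
Denominator = 98.0 * (0.373^(1/3) - 0.373/2) = 52.2674
nu = 0.0354 / 52.2674 = 6.7680e-04 mol/cm^3

6.7680e-04 mol/cm^3


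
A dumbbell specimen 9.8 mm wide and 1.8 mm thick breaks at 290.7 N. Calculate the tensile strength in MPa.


Area = width * thickness = 9.8 * 1.8 = 17.64 mm^2
TS = force / area = 290.7 / 17.64 = 16.48 MPa

16.48 MPa


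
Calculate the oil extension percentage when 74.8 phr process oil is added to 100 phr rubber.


Oil % = oil / (100 + oil) * 100
= 74.8 / (100 + 74.8) * 100
= 74.8 / 174.8 * 100
= 42.79%

42.79%


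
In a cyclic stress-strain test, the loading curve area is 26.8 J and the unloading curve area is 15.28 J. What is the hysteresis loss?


Hysteresis loss = loading - unloading
= 26.8 - 15.28
= 11.52 J

11.52 J


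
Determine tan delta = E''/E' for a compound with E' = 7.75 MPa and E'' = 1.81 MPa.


tan delta = E'' / E'
= 1.81 / 7.75
= 0.2335

tan delta = 0.2335


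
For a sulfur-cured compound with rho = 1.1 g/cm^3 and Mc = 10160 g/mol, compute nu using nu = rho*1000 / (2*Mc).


nu = rho * 1000 / (2 * Mc)
nu = 1.1 * 1000 / (2 * 10160)
nu = 1100.0 / 20320
nu = 0.0541 mol/L

0.0541 mol/L


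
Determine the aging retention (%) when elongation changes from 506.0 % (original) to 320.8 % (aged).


Retention = aged / original * 100
= 320.8 / 506.0 * 100
= 63.4%

63.4%


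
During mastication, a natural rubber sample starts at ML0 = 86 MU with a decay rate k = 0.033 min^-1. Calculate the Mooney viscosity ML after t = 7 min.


ML = ML0 * exp(-k * t)
ML = 86 * exp(-0.033 * 7)
ML = 86 * 0.7937
ML = 68.26 MU

68.26 MU


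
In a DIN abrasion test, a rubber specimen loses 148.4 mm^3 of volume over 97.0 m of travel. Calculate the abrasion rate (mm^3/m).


Rate = volume_loss / distance
= 148.4 / 97.0
= 1.53 mm^3/m

1.53 mm^3/m


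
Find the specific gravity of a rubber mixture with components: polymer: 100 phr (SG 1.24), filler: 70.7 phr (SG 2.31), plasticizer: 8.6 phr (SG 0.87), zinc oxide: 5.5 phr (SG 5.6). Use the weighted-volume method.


Sum of weights = 184.8
Volume contributions:
  polymer: 100/1.24 = 80.6452
  filler: 70.7/2.31 = 30.6061
  plasticizer: 8.6/0.87 = 9.8851
  zinc oxide: 5.5/5.6 = 0.9821
Sum of volumes = 122.1184
SG = 184.8 / 122.1184 = 1.513

SG = 1.513


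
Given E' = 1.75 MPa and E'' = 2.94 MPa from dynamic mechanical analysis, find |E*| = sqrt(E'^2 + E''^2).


|E*| = sqrt(E'^2 + E''^2)
= sqrt(1.75^2 + 2.94^2)
= sqrt(3.0625 + 8.6436)
= 3.421 MPa

3.421 MPa


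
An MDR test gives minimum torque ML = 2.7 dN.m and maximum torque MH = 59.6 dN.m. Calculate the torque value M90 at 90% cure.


M90 = ML + 0.9 * (MH - ML)
M90 = 2.7 + 0.9 * (59.6 - 2.7)
M90 = 2.7 + 0.9 * 56.9
M90 = 53.91 dN.m

53.91 dN.m


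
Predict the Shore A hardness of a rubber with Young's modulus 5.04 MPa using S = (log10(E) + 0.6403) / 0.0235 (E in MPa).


log10(E) = 0.0235*S - 0.6403  =>  S = (log10(E) + 0.6403) / 0.0235
log10(5.04) = 0.702431
S = (0.702431 + 0.6403) / 0.0235 = 1.342731 / 0.0235
S = 57.1

Shore A = 57.1


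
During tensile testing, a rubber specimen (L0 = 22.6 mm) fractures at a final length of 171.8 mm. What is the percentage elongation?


Elongation = (Lf - L0) / L0 * 100
= (171.8 - 22.6) / 22.6 * 100
= 149.2 / 22.6 * 100
= 660.2%

660.2%


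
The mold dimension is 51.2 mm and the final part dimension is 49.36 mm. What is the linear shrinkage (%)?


Shrinkage = (mold - part) / mold * 100
= (51.2 - 49.36) / 51.2 * 100
= 1.84 / 51.2 * 100
= 3.59%

3.59%


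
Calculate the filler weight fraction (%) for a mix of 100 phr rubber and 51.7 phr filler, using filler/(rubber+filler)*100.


Filler % = filler / (rubber + filler) * 100
= 51.7 / (100 + 51.7) * 100
= 51.7 / 151.7 * 100
= 34.08%

34.08%


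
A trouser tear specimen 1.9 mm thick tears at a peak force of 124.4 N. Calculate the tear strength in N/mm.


Tear strength = force / thickness
= 124.4 / 1.9
= 65.47 N/mm

65.47 N/mm


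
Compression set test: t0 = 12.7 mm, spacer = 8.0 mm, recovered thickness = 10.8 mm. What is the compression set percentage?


CS = (t0 - recovered) / (t0 - ts) * 100
= (12.7 - 10.8) / (12.7 - 8.0) * 100
= 1.9 / 4.7 * 100
= 40.4%

40.4%


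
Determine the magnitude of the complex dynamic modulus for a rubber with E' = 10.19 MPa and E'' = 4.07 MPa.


|E*| = sqrt(E'^2 + E''^2)
= sqrt(10.19^2 + 4.07^2)
= sqrt(103.8361 + 16.5649)
= 10.973 MPa

10.973 MPa


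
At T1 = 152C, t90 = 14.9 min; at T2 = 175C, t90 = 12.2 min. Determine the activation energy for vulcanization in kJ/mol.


T1 = 425.15 K, T2 = 448.15 K
1/T1 - 1/T2 = 1.2072e-04
ln(t1/t2) = ln(14.9/12.2) = 0.1999
Ea = 8.314 * 0.1999 / 1.2072e-04 = 13769.4134 J/mol
Ea = 13.77 kJ/mol

13.77 kJ/mol


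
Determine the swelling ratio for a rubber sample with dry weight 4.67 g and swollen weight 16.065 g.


Q = W_swollen / W_dry
Q = 16.065 / 4.67
Q = 3.44

Q = 3.44


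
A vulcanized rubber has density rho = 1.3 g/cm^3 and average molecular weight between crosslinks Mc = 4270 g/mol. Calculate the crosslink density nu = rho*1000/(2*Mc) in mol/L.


nu = rho * 1000 / (2 * Mc)
nu = 1.3 * 1000 / (2 * 4270)
nu = 1300.0 / 8540
nu = 0.1522 mol/L

0.1522 mol/L


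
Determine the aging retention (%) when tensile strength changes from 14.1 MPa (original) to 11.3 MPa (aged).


Retention = aged / original * 100
= 11.3 / 14.1 * 100
= 80.1%

80.1%


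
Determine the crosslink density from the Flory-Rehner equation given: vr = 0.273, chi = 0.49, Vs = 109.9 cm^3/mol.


ln(1 - vr) = ln(1 - 0.273) = -0.3188
Numerator = -((-0.3188) + 0.273 + 0.49 * 0.273^2) = 0.0093
Denominator = 109.9 * (0.273^(1/3) - 0.273/2) = 56.2925
nu = 0.0093 / 56.2925 = 1.6538e-04 mol/cm^3

1.6538e-04 mol/cm^3


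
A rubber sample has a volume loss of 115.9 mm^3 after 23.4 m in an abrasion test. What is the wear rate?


Rate = volume_loss / distance
= 115.9 / 23.4
= 4.953 mm^3/m

4.953 mm^3/m


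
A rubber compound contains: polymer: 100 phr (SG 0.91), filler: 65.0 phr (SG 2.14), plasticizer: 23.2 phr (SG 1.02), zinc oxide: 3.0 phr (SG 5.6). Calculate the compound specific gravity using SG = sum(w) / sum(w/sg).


Sum of weights = 191.2
Volume contributions:
  polymer: 100/0.91 = 109.8901
  filler: 65.0/2.14 = 30.3738
  plasticizer: 23.2/1.02 = 22.7451
  zinc oxide: 3.0/5.6 = 0.5357
Sum of volumes = 163.5448
SG = 191.2 / 163.5448 = 1.169

SG = 1.169


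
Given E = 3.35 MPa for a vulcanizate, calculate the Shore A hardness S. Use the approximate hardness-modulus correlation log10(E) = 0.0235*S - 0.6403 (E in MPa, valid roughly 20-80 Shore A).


log10(E) = 0.0235*S - 0.6403  =>  S = (log10(E) + 0.6403) / 0.0235
log10(3.35) = 0.525045
S = (0.525045 + 0.6403) / 0.0235 = 1.165345 / 0.0235
S = 49.6

Shore A = 49.6


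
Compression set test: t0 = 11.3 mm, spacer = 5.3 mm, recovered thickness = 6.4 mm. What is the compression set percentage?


CS = (t0 - recovered) / (t0 - ts) * 100
= (11.3 - 6.4) / (11.3 - 5.3) * 100
= 4.9 / 6.0 * 100
= 81.7%

81.7%


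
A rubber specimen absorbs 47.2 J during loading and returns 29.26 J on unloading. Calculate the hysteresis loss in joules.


Hysteresis loss = loading - unloading
= 47.2 - 29.26
= 17.94 J

17.94 J


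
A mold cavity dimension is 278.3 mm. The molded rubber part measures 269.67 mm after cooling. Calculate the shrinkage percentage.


Shrinkage = (mold - part) / mold * 100
= (278.3 - 269.67) / 278.3 * 100
= 8.63 / 278.3 * 100
= 3.1%

3.1%


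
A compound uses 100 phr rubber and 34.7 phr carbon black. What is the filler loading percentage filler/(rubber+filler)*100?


Filler % = filler / (rubber + filler) * 100
= 34.7 / (100 + 34.7) * 100
= 34.7 / 134.7 * 100
= 25.76%

25.76%


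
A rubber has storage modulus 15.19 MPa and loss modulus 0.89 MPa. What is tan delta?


tan delta = E'' / E'
= 0.89 / 15.19
= 0.0586

tan delta = 0.0586


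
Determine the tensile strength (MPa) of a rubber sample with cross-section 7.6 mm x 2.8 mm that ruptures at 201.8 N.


Area = width * thickness = 7.6 * 2.8 = 21.28 mm^2
TS = force / area = 201.8 / 21.28 = 9.48 MPa

9.48 MPa


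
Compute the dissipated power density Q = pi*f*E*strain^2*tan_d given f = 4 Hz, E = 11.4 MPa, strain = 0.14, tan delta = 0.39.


Q = pi * f * E * strain^2 * tan_d
= pi * 4 * 11.4 * 0.14^2 * 0.39
= pi * 4 * 11.4 * 0.0196 * 0.39
= 1.0951

Q = 1.0951


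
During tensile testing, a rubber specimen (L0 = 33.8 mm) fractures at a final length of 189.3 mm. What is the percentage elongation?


Elongation = (Lf - L0) / L0 * 100
= (189.3 - 33.8) / 33.8 * 100
= 155.5 / 33.8 * 100
= 460.1%

460.1%


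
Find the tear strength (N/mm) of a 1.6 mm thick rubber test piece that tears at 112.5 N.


Tear strength = force / thickness
= 112.5 / 1.6
= 70.31 N/mm

70.31 N/mm


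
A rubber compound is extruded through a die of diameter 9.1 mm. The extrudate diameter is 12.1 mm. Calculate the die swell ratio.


Die swell ratio = D_extrudate / D_die
= 12.1 / 9.1
= 1.33

Die swell = 1.33


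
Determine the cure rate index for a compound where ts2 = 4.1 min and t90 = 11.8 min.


CRI = 100 / (t90 - ts2)
= 100 / (11.8 - 4.1)
= 100 / 7.7
= 12.99 min^-1

12.99 min^-1


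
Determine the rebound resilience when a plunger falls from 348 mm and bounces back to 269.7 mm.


Resilience = h_rebound / h_drop * 100
= 269.7 / 348 * 100
= 77.5%

77.5%


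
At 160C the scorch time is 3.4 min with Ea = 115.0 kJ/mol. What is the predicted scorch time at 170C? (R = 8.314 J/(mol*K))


Convert temperatures: T1 = 160 + 273.15 = 433.15 K, T2 = 170 + 273.15 = 443.15 K
ts2_new = 3.4 * exp(115000 / 8.314 * (1/443.15 - 1/433.15))
1/T2 - 1/T1 = -5.2097e-05
ts2_new = 1.65 min

1.65 min


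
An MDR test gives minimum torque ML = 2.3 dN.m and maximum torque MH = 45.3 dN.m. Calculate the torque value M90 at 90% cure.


M90 = ML + 0.9 * (MH - ML)
M90 = 2.3 + 0.9 * (45.3 - 2.3)
M90 = 2.3 + 0.9 * 43.0
M90 = 41.0 dN.m

41.0 dN.m


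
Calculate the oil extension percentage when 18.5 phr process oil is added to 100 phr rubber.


Oil % = oil / (100 + oil) * 100
= 18.5 / (100 + 18.5) * 100
= 18.5 / 118.5 * 100
= 15.61%

15.61%


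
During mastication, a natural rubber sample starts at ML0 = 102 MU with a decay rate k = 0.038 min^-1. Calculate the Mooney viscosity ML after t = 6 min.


ML = ML0 * exp(-k * t)
ML = 102 * exp(-0.038 * 6)
ML = 102 * 0.7961
ML = 81.2 MU

81.2 MU


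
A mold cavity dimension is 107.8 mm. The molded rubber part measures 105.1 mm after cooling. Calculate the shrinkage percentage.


Shrinkage = (mold - part) / mold * 100
= (107.8 - 105.1) / 107.8 * 100
= 2.7 / 107.8 * 100
= 2.5%

2.5%


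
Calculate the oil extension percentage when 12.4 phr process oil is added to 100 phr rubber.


Oil % = oil / (100 + oil) * 100
= 12.4 / (100 + 12.4) * 100
= 12.4 / 112.4 * 100
= 11.03%

11.03%


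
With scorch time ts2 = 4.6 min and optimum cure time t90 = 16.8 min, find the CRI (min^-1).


CRI = 100 / (t90 - ts2)
= 100 / (16.8 - 4.6)
= 100 / 12.2
= 8.2 min^-1

8.2 min^-1


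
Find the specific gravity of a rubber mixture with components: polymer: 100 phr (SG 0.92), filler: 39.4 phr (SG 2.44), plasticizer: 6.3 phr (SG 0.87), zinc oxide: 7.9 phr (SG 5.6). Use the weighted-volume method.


Sum of weights = 153.6
Volume contributions:
  polymer: 100/0.92 = 108.6957
  filler: 39.4/2.44 = 16.1475
  plasticizer: 6.3/0.87 = 7.2414
  zinc oxide: 7.9/5.6 = 1.4107
Sum of volumes = 133.4953
SG = 153.6 / 133.4953 = 1.151

SG = 1.151


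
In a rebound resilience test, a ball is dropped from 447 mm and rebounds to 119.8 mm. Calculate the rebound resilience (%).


Resilience = h_rebound / h_drop * 100
= 119.8 / 447 * 100
= 26.8%

26.8%


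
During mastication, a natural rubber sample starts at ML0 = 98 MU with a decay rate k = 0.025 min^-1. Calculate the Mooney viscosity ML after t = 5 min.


ML = ML0 * exp(-k * t)
ML = 98 * exp(-0.025 * 5)
ML = 98 * 0.8825
ML = 86.48 MU

86.48 MU


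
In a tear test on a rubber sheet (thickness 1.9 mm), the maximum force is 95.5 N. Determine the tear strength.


Tear strength = force / thickness
= 95.5 / 1.9
= 50.26 N/mm

50.26 N/mm


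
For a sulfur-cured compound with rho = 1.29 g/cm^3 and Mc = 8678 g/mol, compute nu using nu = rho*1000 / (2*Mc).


nu = rho * 1000 / (2 * Mc)
nu = 1.29 * 1000 / (2 * 8678)
nu = 1290.0 / 17356
nu = 0.0743 mol/L

0.0743 mol/L


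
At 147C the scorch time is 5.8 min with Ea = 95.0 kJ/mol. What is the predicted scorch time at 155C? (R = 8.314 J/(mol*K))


Convert temperatures: T1 = 147 + 273.15 = 420.15 K, T2 = 155 + 273.15 = 428.15 K
ts2_new = 5.8 * exp(95000 / 8.314 * (1/428.15 - 1/420.15))
1/T2 - 1/T1 = -4.4472e-05
ts2_new = 3.49 min

3.49 min


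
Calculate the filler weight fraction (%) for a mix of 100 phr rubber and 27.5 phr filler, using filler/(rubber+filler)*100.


Filler % = filler / (rubber + filler) * 100
= 27.5 / (100 + 27.5) * 100
= 27.5 / 127.5 * 100
= 21.57%

21.57%


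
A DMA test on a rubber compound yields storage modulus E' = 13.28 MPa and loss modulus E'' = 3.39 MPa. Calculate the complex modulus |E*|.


|E*| = sqrt(E'^2 + E''^2)
= sqrt(13.28^2 + 3.39^2)
= sqrt(176.3584 + 11.4921)
= 13.706 MPa

13.706 MPa


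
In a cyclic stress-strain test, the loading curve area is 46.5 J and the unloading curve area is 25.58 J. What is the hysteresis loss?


Hysteresis loss = loading - unloading
= 46.5 - 25.58
= 20.92 J

20.92 J


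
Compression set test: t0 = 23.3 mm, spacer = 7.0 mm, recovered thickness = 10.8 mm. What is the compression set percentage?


CS = (t0 - recovered) / (t0 - ts) * 100
= (23.3 - 10.8) / (23.3 - 7.0) * 100
= 12.5 / 16.3 * 100
= 76.7%

76.7%


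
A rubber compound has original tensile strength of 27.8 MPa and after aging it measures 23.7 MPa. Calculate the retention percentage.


Retention = aged / original * 100
= 23.7 / 27.8 * 100
= 85.3%

85.3%


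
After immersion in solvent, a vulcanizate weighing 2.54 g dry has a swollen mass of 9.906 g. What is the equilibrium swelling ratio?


Q = W_swollen / W_dry
Q = 9.906 / 2.54
Q = 3.9

Q = 3.9


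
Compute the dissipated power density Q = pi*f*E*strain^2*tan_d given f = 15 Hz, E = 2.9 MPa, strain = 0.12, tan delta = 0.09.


Q = pi * f * E * strain^2 * tan_d
= pi * 15 * 2.9 * 0.12^2 * 0.09
= pi * 15 * 2.9 * 0.0144 * 0.09
= 0.1771

Q = 0.1771


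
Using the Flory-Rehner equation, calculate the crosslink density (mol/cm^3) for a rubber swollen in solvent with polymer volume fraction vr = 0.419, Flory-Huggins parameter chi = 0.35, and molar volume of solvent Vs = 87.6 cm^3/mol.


ln(1 - vr) = ln(1 - 0.419) = -0.5430
Numerator = -((-0.5430) + 0.419 + 0.35 * 0.419^2) = 0.0626
Denominator = 87.6 * (0.419^(1/3) - 0.419/2) = 47.1982
nu = 0.0626 / 47.1982 = 0.0013 mol/cm^3

0.0013 mol/cm^3


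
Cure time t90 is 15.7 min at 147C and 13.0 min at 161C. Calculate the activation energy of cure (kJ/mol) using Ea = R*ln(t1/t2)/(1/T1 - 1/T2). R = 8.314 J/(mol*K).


T1 = 420.15 K, T2 = 434.15 K
1/T1 - 1/T2 = 7.6751e-05
ln(t1/t2) = ln(15.7/13.0) = 0.1887
Ea = 8.314 * 0.1887 / 7.6751e-05 = 20442.0380 J/mol
Ea = 20.44 kJ/mol

20.44 kJ/mol


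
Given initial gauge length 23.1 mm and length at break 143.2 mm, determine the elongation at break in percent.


Elongation = (Lf - L0) / L0 * 100
= (143.2 - 23.1) / 23.1 * 100
= 120.1 / 23.1 * 100
= 519.9%

519.9%


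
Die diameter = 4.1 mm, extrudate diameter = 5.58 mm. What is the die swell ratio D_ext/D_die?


Die swell ratio = D_extrudate / D_die
= 5.58 / 4.1
= 1.361

Die swell = 1.361


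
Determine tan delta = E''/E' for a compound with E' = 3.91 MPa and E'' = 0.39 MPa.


tan delta = E'' / E'
= 0.39 / 3.91
= 0.0997

tan delta = 0.0997


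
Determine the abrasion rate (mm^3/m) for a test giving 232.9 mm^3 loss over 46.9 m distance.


Rate = volume_loss / distance
= 232.9 / 46.9
= 4.966 mm^3/m

4.966 mm^3/m


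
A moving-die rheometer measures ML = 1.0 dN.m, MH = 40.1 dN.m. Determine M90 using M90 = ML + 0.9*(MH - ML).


M90 = ML + 0.9 * (MH - ML)
M90 = 1.0 + 0.9 * (40.1 - 1.0)
M90 = 1.0 + 0.9 * 39.1
M90 = 36.19 dN.m

36.19 dN.m


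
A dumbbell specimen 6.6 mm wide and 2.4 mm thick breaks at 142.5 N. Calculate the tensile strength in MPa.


Area = width * thickness = 6.6 * 2.4 = 15.84 mm^2
TS = force / area = 142.5 / 15.84 = 9.0 MPa

9.0 MPa


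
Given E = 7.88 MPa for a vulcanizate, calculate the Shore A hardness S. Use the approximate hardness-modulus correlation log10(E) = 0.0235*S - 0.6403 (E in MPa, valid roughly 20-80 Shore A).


log10(E) = 0.0235*S - 0.6403  =>  S = (log10(E) + 0.6403) / 0.0235
log10(7.88) = 0.896526
S = (0.896526 + 0.6403) / 0.0235 = 1.536826 / 0.0235
S = 65.4

Shore A = 65.4


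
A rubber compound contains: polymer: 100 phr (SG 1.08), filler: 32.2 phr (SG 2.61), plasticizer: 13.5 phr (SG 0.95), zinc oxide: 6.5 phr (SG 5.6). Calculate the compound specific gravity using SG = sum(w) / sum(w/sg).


Sum of weights = 152.2
Volume contributions:
  polymer: 100/1.08 = 92.5926
  filler: 32.2/2.61 = 12.3372
  plasticizer: 13.5/0.95 = 14.2105
  zinc oxide: 6.5/5.6 = 1.1607
Sum of volumes = 120.3010
SG = 152.2 / 120.3010 = 1.265

SG = 1.265


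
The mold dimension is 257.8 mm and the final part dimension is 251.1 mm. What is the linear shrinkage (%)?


Shrinkage = (mold - part) / mold * 100
= (257.8 - 251.1) / 257.8 * 100
= 6.7 / 257.8 * 100
= 2.6%

2.6%


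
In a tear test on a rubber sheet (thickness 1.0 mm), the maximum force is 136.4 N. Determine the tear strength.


Tear strength = force / thickness
= 136.4 / 1.0
= 136.4 N/mm

136.4 N/mm


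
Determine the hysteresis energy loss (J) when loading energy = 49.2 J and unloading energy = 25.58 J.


Hysteresis loss = loading - unloading
= 49.2 - 25.58
= 23.62 J

23.62 J


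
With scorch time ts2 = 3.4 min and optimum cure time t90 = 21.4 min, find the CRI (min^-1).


CRI = 100 / (t90 - ts2)
= 100 / (21.4 - 3.4)
= 100 / 18.0
= 5.56 min^-1

5.56 min^-1


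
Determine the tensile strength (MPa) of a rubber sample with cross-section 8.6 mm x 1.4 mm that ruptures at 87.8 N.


Area = width * thickness = 8.6 * 1.4 = 12.04 mm^2
TS = force / area = 87.8 / 12.04 = 7.29 MPa

7.29 MPa


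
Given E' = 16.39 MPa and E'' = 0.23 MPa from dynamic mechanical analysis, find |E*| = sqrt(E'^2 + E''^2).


|E*| = sqrt(E'^2 + E''^2)
= sqrt(16.39^2 + 0.23^2)
= sqrt(268.6321 + 0.0529)
= 16.392 MPa

16.392 MPa


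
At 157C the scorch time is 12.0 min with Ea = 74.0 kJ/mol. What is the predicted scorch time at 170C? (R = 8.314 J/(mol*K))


Convert temperatures: T1 = 157 + 273.15 = 430.15 K, T2 = 170 + 273.15 = 443.15 K
ts2_new = 12.0 * exp(74000 / 8.314 * (1/443.15 - 1/430.15))
1/T2 - 1/T1 = -6.8198e-05
ts2_new = 6.54 min

6.54 min


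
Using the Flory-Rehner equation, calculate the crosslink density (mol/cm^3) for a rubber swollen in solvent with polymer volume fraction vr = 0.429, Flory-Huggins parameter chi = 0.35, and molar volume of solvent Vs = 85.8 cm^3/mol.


ln(1 - vr) = ln(1 - 0.429) = -0.5604
Numerator = -((-0.5604) + 0.429 + 0.35 * 0.429^2) = 0.0670
Denominator = 85.8 * (0.429^(1/3) - 0.429/2) = 46.3061
nu = 0.0670 / 46.3061 = 0.0014 mol/cm^3

0.0014 mol/cm^3


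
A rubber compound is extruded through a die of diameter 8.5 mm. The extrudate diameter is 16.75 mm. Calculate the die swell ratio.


Die swell ratio = D_extrudate / D_die
= 16.75 / 8.5
= 1.971

Die swell = 1.971


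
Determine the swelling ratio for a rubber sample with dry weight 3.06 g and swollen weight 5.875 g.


Q = W_swollen / W_dry
Q = 5.875 / 3.06
Q = 1.92

Q = 1.92


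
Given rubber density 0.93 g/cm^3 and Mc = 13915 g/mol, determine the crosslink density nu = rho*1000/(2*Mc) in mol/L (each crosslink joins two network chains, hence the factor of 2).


nu = rho * 1000 / (2 * Mc)
nu = 0.93 * 1000 / (2 * 13915)
nu = 930.0 / 27830
nu = 0.0334 mol/L

0.0334 mol/L


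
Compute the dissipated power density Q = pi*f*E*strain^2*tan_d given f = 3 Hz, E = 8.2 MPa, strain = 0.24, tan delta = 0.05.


Q = pi * f * E * strain^2 * tan_d
= pi * 3 * 8.2 * 0.24^2 * 0.05
= pi * 3 * 8.2 * 0.0576 * 0.05
= 0.2226

Q = 0.2226


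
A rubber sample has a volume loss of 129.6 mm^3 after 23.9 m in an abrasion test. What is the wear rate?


Rate = volume_loss / distance
= 129.6 / 23.9
= 5.423 mm^3/m

5.423 mm^3/m


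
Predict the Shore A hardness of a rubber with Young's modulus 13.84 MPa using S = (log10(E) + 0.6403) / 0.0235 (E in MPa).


log10(E) = 0.0235*S - 0.6403  =>  S = (log10(E) + 0.6403) / 0.0235
log10(13.84) = 1.141136
S = (1.141136 + 0.6403) / 0.0235 = 1.781436 / 0.0235
S = 75.8

Shore A = 75.8


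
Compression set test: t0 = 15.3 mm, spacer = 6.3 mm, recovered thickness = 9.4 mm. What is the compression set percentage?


CS = (t0 - recovered) / (t0 - ts) * 100
= (15.3 - 9.4) / (15.3 - 6.3) * 100
= 5.9 / 9.0 * 100
= 65.6%

65.6%


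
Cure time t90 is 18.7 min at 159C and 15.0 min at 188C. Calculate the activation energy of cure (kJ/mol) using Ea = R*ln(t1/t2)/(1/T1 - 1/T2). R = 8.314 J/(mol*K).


T1 = 432.15 K, T2 = 461.15 K
1/T1 - 1/T2 = 1.4552e-04
ln(t1/t2) = ln(18.7/15.0) = 0.2205
Ea = 8.314 * 0.2205 / 1.4552e-04 = 12596.3523 J/mol
Ea = 12.6 kJ/mol

12.6 kJ/mol


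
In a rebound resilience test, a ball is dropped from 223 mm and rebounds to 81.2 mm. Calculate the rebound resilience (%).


Resilience = h_rebound / h_drop * 100
= 81.2 / 223 * 100
= 36.4%

36.4%


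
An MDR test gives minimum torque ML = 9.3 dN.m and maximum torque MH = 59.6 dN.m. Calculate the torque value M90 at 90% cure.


M90 = ML + 0.9 * (MH - ML)
M90 = 9.3 + 0.9 * (59.6 - 9.3)
M90 = 9.3 + 0.9 * 50.3
M90 = 54.57 dN.m

54.57 dN.m


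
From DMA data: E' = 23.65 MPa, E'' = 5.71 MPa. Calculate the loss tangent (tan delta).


tan delta = E'' / E'
= 5.71 / 23.65
= 0.2414

tan delta = 0.2414


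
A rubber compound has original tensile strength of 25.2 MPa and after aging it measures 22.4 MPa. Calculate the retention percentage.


Retention = aged / original * 100
= 22.4 / 25.2 * 100
= 88.9%

88.9%


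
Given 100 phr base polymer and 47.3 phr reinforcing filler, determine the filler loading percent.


Filler % = filler / (rubber + filler) * 100
= 47.3 / (100 + 47.3) * 100
= 47.3 / 147.3 * 100
= 32.11%

32.11%


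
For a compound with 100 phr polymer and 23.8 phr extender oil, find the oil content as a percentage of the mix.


Oil % = oil / (100 + oil) * 100
= 23.8 / (100 + 23.8) * 100
= 23.8 / 123.8 * 100
= 19.22%

19.22%


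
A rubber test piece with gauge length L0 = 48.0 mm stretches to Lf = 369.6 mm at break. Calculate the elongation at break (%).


Elongation = (Lf - L0) / L0 * 100
= (369.6 - 48.0) / 48.0 * 100
= 321.6 / 48.0 * 100
= 670.0%

670.0%


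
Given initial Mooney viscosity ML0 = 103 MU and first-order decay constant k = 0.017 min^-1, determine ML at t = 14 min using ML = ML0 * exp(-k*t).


ML = ML0 * exp(-k * t)
ML = 103 * exp(-0.017 * 14)
ML = 103 * 0.7882
ML = 81.18 MU

81.18 MU


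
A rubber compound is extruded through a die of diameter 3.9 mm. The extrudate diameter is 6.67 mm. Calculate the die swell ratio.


Die swell ratio = D_extrudate / D_die
= 6.67 / 3.9
= 1.71

Die swell = 1.71


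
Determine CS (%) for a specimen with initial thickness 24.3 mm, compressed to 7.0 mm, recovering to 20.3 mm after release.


CS = (t0 - recovered) / (t0 - ts) * 100
= (24.3 - 20.3) / (24.3 - 7.0) * 100
= 4.0 / 17.3 * 100
= 23.1%

23.1%


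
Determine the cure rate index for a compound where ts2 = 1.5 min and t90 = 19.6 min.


CRI = 100 / (t90 - ts2)
= 100 / (19.6 - 1.5)
= 100 / 18.1
= 5.52 min^-1

5.52 min^-1


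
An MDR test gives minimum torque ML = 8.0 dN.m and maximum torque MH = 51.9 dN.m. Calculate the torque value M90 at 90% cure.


M90 = ML + 0.9 * (MH - ML)
M90 = 8.0 + 0.9 * (51.9 - 8.0)
M90 = 8.0 + 0.9 * 43.9
M90 = 47.51 dN.m

47.51 dN.m


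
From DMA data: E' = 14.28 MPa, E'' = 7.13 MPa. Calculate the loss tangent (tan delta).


tan delta = E'' / E'
= 7.13 / 14.28
= 0.4993

tan delta = 0.4993


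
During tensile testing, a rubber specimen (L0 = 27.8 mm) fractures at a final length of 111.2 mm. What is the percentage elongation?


Elongation = (Lf - L0) / L0 * 100
= (111.2 - 27.8) / 27.8 * 100
= 83.4 / 27.8 * 100
= 300.0%

300.0%


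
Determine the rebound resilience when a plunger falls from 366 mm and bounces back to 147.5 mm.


Resilience = h_rebound / h_drop * 100
= 147.5 / 366 * 100
= 40.3%

40.3%


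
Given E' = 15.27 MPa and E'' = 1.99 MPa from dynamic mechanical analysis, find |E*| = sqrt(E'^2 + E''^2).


|E*| = sqrt(E'^2 + E''^2)
= sqrt(15.27^2 + 1.99^2)
= sqrt(233.1729 + 3.9601)
= 15.399 MPa

15.399 MPa


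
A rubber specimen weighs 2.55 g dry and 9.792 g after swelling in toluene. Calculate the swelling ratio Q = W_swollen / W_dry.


Q = W_swollen / W_dry
Q = 9.792 / 2.55
Q = 3.84

Q = 3.84


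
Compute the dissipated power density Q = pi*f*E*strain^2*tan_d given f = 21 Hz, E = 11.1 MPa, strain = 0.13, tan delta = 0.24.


Q = pi * f * E * strain^2 * tan_d
= pi * 21 * 11.1 * 0.13^2 * 0.24
= pi * 21 * 11.1 * 0.0169 * 0.24
= 2.9702

Q = 2.9702


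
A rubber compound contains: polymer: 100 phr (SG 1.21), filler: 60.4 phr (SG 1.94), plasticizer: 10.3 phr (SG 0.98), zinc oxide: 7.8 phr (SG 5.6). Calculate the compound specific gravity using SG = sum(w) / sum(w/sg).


Sum of weights = 178.5
Volume contributions:
  polymer: 100/1.21 = 82.6446
  filler: 60.4/1.94 = 31.1340
  plasticizer: 10.3/0.98 = 10.5102
  zinc oxide: 7.8/5.6 = 1.3929
Sum of volumes = 125.6817
SG = 178.5 / 125.6817 = 1.42

SG = 1.42


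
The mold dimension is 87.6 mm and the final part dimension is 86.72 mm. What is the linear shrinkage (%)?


Shrinkage = (mold - part) / mold * 100
= (87.6 - 86.72) / 87.6 * 100
= 0.88 / 87.6 * 100
= 1.0%

1.0%


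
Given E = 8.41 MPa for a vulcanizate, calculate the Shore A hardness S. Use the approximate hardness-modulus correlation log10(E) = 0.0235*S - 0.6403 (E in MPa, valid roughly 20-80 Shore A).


log10(E) = 0.0235*S - 0.6403  =>  S = (log10(E) + 0.6403) / 0.0235
log10(8.41) = 0.924796
S = (0.924796 + 0.6403) / 0.0235 = 1.565096 / 0.0235
S = 66.6

Shore A = 66.6


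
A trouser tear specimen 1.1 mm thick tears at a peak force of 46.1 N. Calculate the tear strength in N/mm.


Tear strength = force / thickness
= 46.1 / 1.1
= 41.91 N/mm

41.91 N/mm


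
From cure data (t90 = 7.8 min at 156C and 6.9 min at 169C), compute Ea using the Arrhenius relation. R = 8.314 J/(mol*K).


T1 = 429.15 K, T2 = 442.15 K
1/T1 - 1/T2 = 6.8512e-05
ln(t1/t2) = ln(7.8/6.9) = 0.1226
Ea = 8.314 * 0.1226 / 6.8512e-05 = 14877.9848 J/mol
Ea = 14.88 kJ/mol

14.88 kJ/mol


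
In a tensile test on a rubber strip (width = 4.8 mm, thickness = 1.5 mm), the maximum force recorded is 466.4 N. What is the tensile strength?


Area = width * thickness = 4.8 * 1.5 = 7.2 mm^2
TS = force / area = 466.4 / 7.2 = 64.78 MPa

64.78 MPa
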